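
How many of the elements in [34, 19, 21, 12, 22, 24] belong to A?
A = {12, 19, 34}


Set A = {12, 19, 34}
Candidates: [34, 19, 21, 12, 22, 24]
Check each candidate:
34 ∈ A, 19 ∈ A, 21 ∉ A, 12 ∈ A, 22 ∉ A, 24 ∉ A
Count of candidates in A: 3

3


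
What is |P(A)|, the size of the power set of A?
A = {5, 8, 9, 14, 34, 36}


Set A = {5, 8, 9, 14, 34, 36}
|A| = 6
The power set P(A) contains all subsets of A.
|P(A)| = 2^|A| = 2^6 = 64

64


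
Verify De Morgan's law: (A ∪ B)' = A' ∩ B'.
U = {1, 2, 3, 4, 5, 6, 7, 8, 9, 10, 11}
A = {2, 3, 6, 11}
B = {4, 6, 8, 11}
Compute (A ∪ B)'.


U = {1, 2, 3, 4, 5, 6, 7, 8, 9, 10, 11}
A = {2, 3, 6, 11}, B = {4, 6, 8, 11}
A ∪ B = {2, 3, 4, 6, 8, 11}
(A ∪ B)' = U \ (A ∪ B) = {1, 5, 7, 9, 10}
Verification via A' ∩ B': A' = {1, 4, 5, 7, 8, 9, 10}, B' = {1, 2, 3, 5, 7, 9, 10}
A' ∩ B' = {1, 5, 7, 9, 10} ✓

{1, 5, 7, 9, 10}


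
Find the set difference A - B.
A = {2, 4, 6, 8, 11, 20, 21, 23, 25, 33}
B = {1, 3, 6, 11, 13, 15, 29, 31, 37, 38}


Set A = {2, 4, 6, 8, 11, 20, 21, 23, 25, 33}
Set B = {1, 3, 6, 11, 13, 15, 29, 31, 37, 38}
A \ B includes elements in A that are not in B.
Check each element of A:
2 (not in B, keep), 4 (not in B, keep), 6 (in B, remove), 8 (not in B, keep), 11 (in B, remove), 20 (not in B, keep), 21 (not in B, keep), 23 (not in B, keep), 25 (not in B, keep), 33 (not in B, keep)
A \ B = {2, 4, 8, 20, 21, 23, 25, 33}

{2, 4, 8, 20, 21, 23, 25, 33}


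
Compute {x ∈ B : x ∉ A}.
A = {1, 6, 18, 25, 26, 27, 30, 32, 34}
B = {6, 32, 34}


Set A = {1, 6, 18, 25, 26, 27, 30, 32, 34}
Set B = {6, 32, 34}
Check each element of B against A:
6 ∈ A, 32 ∈ A, 34 ∈ A
Elements of B not in A: {}

{}


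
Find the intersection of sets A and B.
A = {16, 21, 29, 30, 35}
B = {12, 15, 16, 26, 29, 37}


Set A = {16, 21, 29, 30, 35}
Set B = {12, 15, 16, 26, 29, 37}
A ∩ B includes only elements in both sets.
Check each element of A against B:
16 ✓, 21 ✗, 29 ✓, 30 ✗, 35 ✗
A ∩ B = {16, 29}

{16, 29}


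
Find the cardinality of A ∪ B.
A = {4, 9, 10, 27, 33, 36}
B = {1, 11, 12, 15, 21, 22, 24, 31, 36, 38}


Set A = {4, 9, 10, 27, 33, 36}, |A| = 6
Set B = {1, 11, 12, 15, 21, 22, 24, 31, 36, 38}, |B| = 10
A ∩ B = {36}, |A ∩ B| = 1
|A ∪ B| = |A| + |B| - |A ∩ B| = 6 + 10 - 1 = 15

15


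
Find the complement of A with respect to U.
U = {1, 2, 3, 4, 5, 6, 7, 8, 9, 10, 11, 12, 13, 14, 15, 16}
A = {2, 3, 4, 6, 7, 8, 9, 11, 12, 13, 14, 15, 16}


Universal set U = {1, 2, 3, 4, 5, 6, 7, 8, 9, 10, 11, 12, 13, 14, 15, 16}
Set A = {2, 3, 4, 6, 7, 8, 9, 11, 12, 13, 14, 15, 16}
A' = U \ A = elements in U but not in A
Checking each element of U:
1 (not in A, include), 2 (in A, exclude), 3 (in A, exclude), 4 (in A, exclude), 5 (not in A, include), 6 (in A, exclude), 7 (in A, exclude), 8 (in A, exclude), 9 (in A, exclude), 10 (not in A, include), 11 (in A, exclude), 12 (in A, exclude), 13 (in A, exclude), 14 (in A, exclude), 15 (in A, exclude), 16 (in A, exclude)
A' = {1, 5, 10}

{1, 5, 10}


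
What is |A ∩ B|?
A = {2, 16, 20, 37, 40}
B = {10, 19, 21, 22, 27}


Set A = {2, 16, 20, 37, 40}
Set B = {10, 19, 21, 22, 27}
A ∩ B = {}
|A ∩ B| = 0

0


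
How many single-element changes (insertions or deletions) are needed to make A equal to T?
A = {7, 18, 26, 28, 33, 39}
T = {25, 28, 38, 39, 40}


Set A = {7, 18, 26, 28, 33, 39}
Set T = {25, 28, 38, 39, 40}
Elements to remove from A (in A, not in T): {7, 18, 26, 33} → 4 removals
Elements to add to A (in T, not in A): {25, 38, 40} → 3 additions
Total edits = 4 + 3 = 7

7


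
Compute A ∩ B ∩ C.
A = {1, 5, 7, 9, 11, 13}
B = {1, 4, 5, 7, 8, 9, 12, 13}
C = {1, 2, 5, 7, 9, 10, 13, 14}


Set A = {1, 5, 7, 9, 11, 13}
Set B = {1, 4, 5, 7, 8, 9, 12, 13}
Set C = {1, 2, 5, 7, 9, 10, 13, 14}
First, A ∩ B = {1, 5, 7, 9, 13}
Then, (A ∩ B) ∩ C = {1, 5, 7, 9, 13}

{1, 5, 7, 9, 13}


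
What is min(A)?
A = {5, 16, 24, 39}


Set A = {5, 16, 24, 39}
Elements in ascending order: 5, 16, 24, 39
The smallest element is 5.

5


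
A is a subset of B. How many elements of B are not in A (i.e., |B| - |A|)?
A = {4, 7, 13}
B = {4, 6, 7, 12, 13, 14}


Set A = {4, 7, 13}, |A| = 3
Set B = {4, 6, 7, 12, 13, 14}, |B| = 6
Since A ⊆ B: B \ A = {6, 12, 14}
|B| - |A| = 6 - 3 = 3

3


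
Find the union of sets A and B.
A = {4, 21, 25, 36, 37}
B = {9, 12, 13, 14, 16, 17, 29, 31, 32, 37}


Set A = {4, 21, 25, 36, 37}
Set B = {9, 12, 13, 14, 16, 17, 29, 31, 32, 37}
A ∪ B includes all elements in either set.
Elements from A: {4, 21, 25, 36, 37}
Elements from B not already included: {9, 12, 13, 14, 16, 17, 29, 31, 32}
A ∪ B = {4, 9, 12, 13, 14, 16, 17, 21, 25, 29, 31, 32, 36, 37}

{4, 9, 12, 13, 14, 16, 17, 21, 25, 29, 31, 32, 36, 37}


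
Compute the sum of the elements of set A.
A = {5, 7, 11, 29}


Set A = {5, 7, 11, 29}
Sum = 5 + 7 + 11 + 29 = 52

52


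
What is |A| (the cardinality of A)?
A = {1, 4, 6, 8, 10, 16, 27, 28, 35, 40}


Set A = {1, 4, 6, 8, 10, 16, 27, 28, 35, 40}
Listing elements: 1, 4, 6, 8, 10, 16, 27, 28, 35, 40
Counting: 10 elements
|A| = 10

10


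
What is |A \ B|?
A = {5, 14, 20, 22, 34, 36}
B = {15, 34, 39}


Set A = {5, 14, 20, 22, 34, 36}
Set B = {15, 34, 39}
A \ B = {5, 14, 20, 22, 36}
|A \ B| = 5

5


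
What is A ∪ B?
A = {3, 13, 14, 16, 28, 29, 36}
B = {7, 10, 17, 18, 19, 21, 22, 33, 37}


Set A = {3, 13, 14, 16, 28, 29, 36}
Set B = {7, 10, 17, 18, 19, 21, 22, 33, 37}
A ∪ B includes all elements in either set.
Elements from A: {3, 13, 14, 16, 28, 29, 36}
Elements from B not already included: {7, 10, 17, 18, 19, 21, 22, 33, 37}
A ∪ B = {3, 7, 10, 13, 14, 16, 17, 18, 19, 21, 22, 28, 29, 33, 36, 37}

{3, 7, 10, 13, 14, 16, 17, 18, 19, 21, 22, 28, 29, 33, 36, 37}


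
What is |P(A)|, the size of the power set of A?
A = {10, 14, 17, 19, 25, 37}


Set A = {10, 14, 17, 19, 25, 37}
|A| = 6
The power set P(A) contains all subsets of A.
|P(A)| = 2^|A| = 2^6 = 64

64


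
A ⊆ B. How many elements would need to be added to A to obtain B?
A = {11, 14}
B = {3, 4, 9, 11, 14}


Set A = {11, 14}, |A| = 2
Set B = {3, 4, 9, 11, 14}, |B| = 5
Since A ⊆ B: B \ A = {3, 4, 9}
|B| - |A| = 5 - 2 = 3

3


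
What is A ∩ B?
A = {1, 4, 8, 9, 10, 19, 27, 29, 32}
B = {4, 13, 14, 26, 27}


Set A = {1, 4, 8, 9, 10, 19, 27, 29, 32}
Set B = {4, 13, 14, 26, 27}
A ∩ B includes only elements in both sets.
Check each element of A against B:
1 ✗, 4 ✓, 8 ✗, 9 ✗, 10 ✗, 19 ✗, 27 ✓, 29 ✗, 32 ✗
A ∩ B = {4, 27}

{4, 27}


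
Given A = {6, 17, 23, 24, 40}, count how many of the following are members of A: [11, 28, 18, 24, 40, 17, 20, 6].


Set A = {6, 17, 23, 24, 40}
Candidates: [11, 28, 18, 24, 40, 17, 20, 6]
Check each candidate:
11 ∉ A, 28 ∉ A, 18 ∉ A, 24 ∈ A, 40 ∈ A, 17 ∈ A, 20 ∉ A, 6 ∈ A
Count of candidates in A: 4

4


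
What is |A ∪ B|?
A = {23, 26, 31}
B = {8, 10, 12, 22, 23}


Set A = {23, 26, 31}, |A| = 3
Set B = {8, 10, 12, 22, 23}, |B| = 5
A ∩ B = {23}, |A ∩ B| = 1
|A ∪ B| = |A| + |B| - |A ∩ B| = 3 + 5 - 1 = 7

7


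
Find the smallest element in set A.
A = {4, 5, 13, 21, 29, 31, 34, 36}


Set A = {4, 5, 13, 21, 29, 31, 34, 36}
Elements in ascending order: 4, 5, 13, 21, 29, 31, 34, 36
The smallest element is 4.

4


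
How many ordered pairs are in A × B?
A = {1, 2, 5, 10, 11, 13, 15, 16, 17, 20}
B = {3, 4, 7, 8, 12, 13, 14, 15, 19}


Set A = {1, 2, 5, 10, 11, 13, 15, 16, 17, 20} has 10 elements.
Set B = {3, 4, 7, 8, 12, 13, 14, 15, 19} has 9 elements.
|A × B| = |A| × |B| = 10 × 9 = 90

90


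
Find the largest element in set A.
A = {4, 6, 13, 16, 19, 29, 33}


Set A = {4, 6, 13, 16, 19, 29, 33}
Elements in ascending order: 4, 6, 13, 16, 19, 29, 33
The largest element is 33.

33


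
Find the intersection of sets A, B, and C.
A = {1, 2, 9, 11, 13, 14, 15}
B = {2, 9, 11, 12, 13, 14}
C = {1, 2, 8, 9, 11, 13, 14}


Set A = {1, 2, 9, 11, 13, 14, 15}
Set B = {2, 9, 11, 12, 13, 14}
Set C = {1, 2, 8, 9, 11, 13, 14}
First, A ∩ B = {2, 9, 11, 13, 14}
Then, (A ∩ B) ∩ C = {2, 9, 11, 13, 14}

{2, 9, 11, 13, 14}


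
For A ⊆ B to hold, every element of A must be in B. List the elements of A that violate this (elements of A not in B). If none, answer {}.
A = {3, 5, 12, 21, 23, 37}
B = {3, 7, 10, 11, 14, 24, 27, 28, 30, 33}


Set A = {3, 5, 12, 21, 23, 37}
Set B = {3, 7, 10, 11, 14, 24, 27, 28, 30, 33}
Check each element of A against B:
3 ∈ B, 5 ∉ B (include), 12 ∉ B (include), 21 ∉ B (include), 23 ∉ B (include), 37 ∉ B (include)
Elements of A not in B: {5, 12, 21, 23, 37}

{5, 12, 21, 23, 37}


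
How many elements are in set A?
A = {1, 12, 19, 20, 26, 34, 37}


Set A = {1, 12, 19, 20, 26, 34, 37}
Listing elements: 1, 12, 19, 20, 26, 34, 37
Counting: 7 elements
|A| = 7

7


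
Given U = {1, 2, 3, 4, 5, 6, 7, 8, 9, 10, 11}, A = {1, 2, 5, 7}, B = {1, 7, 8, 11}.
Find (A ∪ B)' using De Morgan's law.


U = {1, 2, 3, 4, 5, 6, 7, 8, 9, 10, 11}
A = {1, 2, 5, 7}, B = {1, 7, 8, 11}
A ∪ B = {1, 2, 5, 7, 8, 11}
(A ∪ B)' = U \ (A ∪ B) = {3, 4, 6, 9, 10}
Verification via A' ∩ B': A' = {3, 4, 6, 8, 9, 10, 11}, B' = {2, 3, 4, 5, 6, 9, 10}
A' ∩ B' = {3, 4, 6, 9, 10} ✓

{3, 4, 6, 9, 10}


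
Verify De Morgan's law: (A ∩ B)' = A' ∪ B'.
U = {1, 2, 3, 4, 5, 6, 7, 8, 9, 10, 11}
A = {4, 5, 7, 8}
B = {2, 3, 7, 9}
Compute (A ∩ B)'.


U = {1, 2, 3, 4, 5, 6, 7, 8, 9, 10, 11}
A = {4, 5, 7, 8}, B = {2, 3, 7, 9}
A ∩ B = {7}
(A ∩ B)' = U \ (A ∩ B) = {1, 2, 3, 4, 5, 6, 8, 9, 10, 11}
Verification via A' ∪ B': A' = {1, 2, 3, 6, 9, 10, 11}, B' = {1, 4, 5, 6, 8, 10, 11}
A' ∪ B' = {1, 2, 3, 4, 5, 6, 8, 9, 10, 11} ✓

{1, 2, 3, 4, 5, 6, 8, 9, 10, 11}


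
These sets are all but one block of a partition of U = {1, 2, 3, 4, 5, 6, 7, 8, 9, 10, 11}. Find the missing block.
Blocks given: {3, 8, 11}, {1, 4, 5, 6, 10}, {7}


U = {1, 2, 3, 4, 5, 6, 7, 8, 9, 10, 11}
Shown blocks: {3, 8, 11}, {1, 4, 5, 6, 10}, {7}
A partition's blocks are pairwise disjoint and cover U, so the missing block = U \ (union of shown blocks).
Union of shown blocks: {1, 3, 4, 5, 6, 7, 8, 10, 11}
Missing block = U \ (union) = {2, 9}

{2, 9}


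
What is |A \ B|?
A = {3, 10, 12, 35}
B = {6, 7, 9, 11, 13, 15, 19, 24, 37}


Set A = {3, 10, 12, 35}
Set B = {6, 7, 9, 11, 13, 15, 19, 24, 37}
A \ B = {3, 10, 12, 35}
|A \ B| = 4

4


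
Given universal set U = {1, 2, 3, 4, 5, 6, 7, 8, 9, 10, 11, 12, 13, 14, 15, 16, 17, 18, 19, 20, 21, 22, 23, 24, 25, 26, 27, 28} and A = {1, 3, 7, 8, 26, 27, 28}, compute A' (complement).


Universal set U = {1, 2, 3, 4, 5, 6, 7, 8, 9, 10, 11, 12, 13, 14, 15, 16, 17, 18, 19, 20, 21, 22, 23, 24, 25, 26, 27, 28}
Set A = {1, 3, 7, 8, 26, 27, 28}
A' = U \ A = elements in U but not in A
Checking each element of U:
1 (in A, exclude), 2 (not in A, include), 3 (in A, exclude), 4 (not in A, include), 5 (not in A, include), 6 (not in A, include), 7 (in A, exclude), 8 (in A, exclude), 9 (not in A, include), 10 (not in A, include), 11 (not in A, include), 12 (not in A, include), 13 (not in A, include), 14 (not in A, include), 15 (not in A, include), 16 (not in A, include), 17 (not in A, include), 18 (not in A, include), 19 (not in A, include), 20 (not in A, include), 21 (not in A, include), 22 (not in A, include), 23 (not in A, include), 24 (not in A, include), 25 (not in A, include), 26 (in A, exclude), 27 (in A, exclude), 28 (in A, exclude)
A' = {2, 4, 5, 6, 9, 10, 11, 12, 13, 14, 15, 16, 17, 18, 19, 20, 21, 22, 23, 24, 25}

{2, 4, 5, 6, 9, 10, 11, 12, 13, 14, 15, 16, 17, 18, 19, 20, 21, 22, 23, 24, 25}


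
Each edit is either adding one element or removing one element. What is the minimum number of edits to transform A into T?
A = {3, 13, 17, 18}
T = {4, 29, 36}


Set A = {3, 13, 17, 18}
Set T = {4, 29, 36}
Elements to remove from A (in A, not in T): {3, 13, 17, 18} → 4 removals
Elements to add to A (in T, not in A): {4, 29, 36} → 3 additions
Total edits = 4 + 3 = 7

7


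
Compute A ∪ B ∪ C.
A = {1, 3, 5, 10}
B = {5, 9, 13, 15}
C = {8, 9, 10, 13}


Set A = {1, 3, 5, 10}
Set B = {5, 9, 13, 15}
Set C = {8, 9, 10, 13}
First, A ∪ B = {1, 3, 5, 9, 10, 13, 15}
Then, (A ∪ B) ∪ C = {1, 3, 5, 8, 9, 10, 13, 15}

{1, 3, 5, 8, 9, 10, 13, 15}


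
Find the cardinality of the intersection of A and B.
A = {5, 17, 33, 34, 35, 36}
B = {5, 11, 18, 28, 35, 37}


Set A = {5, 17, 33, 34, 35, 36}
Set B = {5, 11, 18, 28, 35, 37}
A ∩ B = {5, 35}
|A ∩ B| = 2

2


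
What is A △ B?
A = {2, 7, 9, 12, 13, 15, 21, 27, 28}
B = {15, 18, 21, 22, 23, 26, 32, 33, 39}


Set A = {2, 7, 9, 12, 13, 15, 21, 27, 28}
Set B = {15, 18, 21, 22, 23, 26, 32, 33, 39}
A △ B = (A \ B) ∪ (B \ A)
Elements in A but not B: {2, 7, 9, 12, 13, 27, 28}
Elements in B but not A: {18, 22, 23, 26, 32, 33, 39}
A △ B = {2, 7, 9, 12, 13, 18, 22, 23, 26, 27, 28, 32, 33, 39}

{2, 7, 9, 12, 13, 18, 22, 23, 26, 27, 28, 32, 33, 39}


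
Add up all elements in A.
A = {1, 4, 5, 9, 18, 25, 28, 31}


Set A = {1, 4, 5, 9, 18, 25, 28, 31}
Sum = 1 + 4 + 5 + 9 + 18 + 25 + 28 + 31 = 121

121


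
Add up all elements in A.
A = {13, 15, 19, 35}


Set A = {13, 15, 19, 35}
Sum = 13 + 15 + 19 + 35 = 82

82


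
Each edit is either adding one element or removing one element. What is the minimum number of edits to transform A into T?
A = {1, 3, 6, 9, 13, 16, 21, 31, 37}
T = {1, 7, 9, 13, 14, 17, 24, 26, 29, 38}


Set A = {1, 3, 6, 9, 13, 16, 21, 31, 37}
Set T = {1, 7, 9, 13, 14, 17, 24, 26, 29, 38}
Elements to remove from A (in A, not in T): {3, 6, 16, 21, 31, 37} → 6 removals
Elements to add to A (in T, not in A): {7, 14, 17, 24, 26, 29, 38} → 7 additions
Total edits = 6 + 7 = 13

13


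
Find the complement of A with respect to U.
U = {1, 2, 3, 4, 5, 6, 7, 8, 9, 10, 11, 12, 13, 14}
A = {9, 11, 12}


Universal set U = {1, 2, 3, 4, 5, 6, 7, 8, 9, 10, 11, 12, 13, 14}
Set A = {9, 11, 12}
A' = U \ A = elements in U but not in A
Checking each element of U:
1 (not in A, include), 2 (not in A, include), 3 (not in A, include), 4 (not in A, include), 5 (not in A, include), 6 (not in A, include), 7 (not in A, include), 8 (not in A, include), 9 (in A, exclude), 10 (not in A, include), 11 (in A, exclude), 12 (in A, exclude), 13 (not in A, include), 14 (not in A, include)
A' = {1, 2, 3, 4, 5, 6, 7, 8, 10, 13, 14}

{1, 2, 3, 4, 5, 6, 7, 8, 10, 13, 14}


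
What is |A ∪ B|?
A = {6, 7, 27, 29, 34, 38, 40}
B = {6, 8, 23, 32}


Set A = {6, 7, 27, 29, 34, 38, 40}, |A| = 7
Set B = {6, 8, 23, 32}, |B| = 4
A ∩ B = {6}, |A ∩ B| = 1
|A ∪ B| = |A| + |B| - |A ∩ B| = 7 + 4 - 1 = 10

10


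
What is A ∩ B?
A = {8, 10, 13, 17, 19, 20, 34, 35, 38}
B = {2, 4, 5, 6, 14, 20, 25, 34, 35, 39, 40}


Set A = {8, 10, 13, 17, 19, 20, 34, 35, 38}
Set B = {2, 4, 5, 6, 14, 20, 25, 34, 35, 39, 40}
A ∩ B includes only elements in both sets.
Check each element of A against B:
8 ✗, 10 ✗, 13 ✗, 17 ✗, 19 ✗, 20 ✓, 34 ✓, 35 ✓, 38 ✗
A ∩ B = {20, 34, 35}

{20, 34, 35}


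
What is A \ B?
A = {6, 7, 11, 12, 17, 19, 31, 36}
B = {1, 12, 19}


Set A = {6, 7, 11, 12, 17, 19, 31, 36}
Set B = {1, 12, 19}
A \ B includes elements in A that are not in B.
Check each element of A:
6 (not in B, keep), 7 (not in B, keep), 11 (not in B, keep), 12 (in B, remove), 17 (not in B, keep), 19 (in B, remove), 31 (not in B, keep), 36 (not in B, keep)
A \ B = {6, 7, 11, 17, 31, 36}

{6, 7, 11, 17, 31, 36}


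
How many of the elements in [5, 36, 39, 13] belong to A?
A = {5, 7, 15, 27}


Set A = {5, 7, 15, 27}
Candidates: [5, 36, 39, 13]
Check each candidate:
5 ∈ A, 36 ∉ A, 39 ∉ A, 13 ∉ A
Count of candidates in A: 1

1


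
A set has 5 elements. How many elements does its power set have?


The set has 5 elements.
The power set contains all possible subsets.
|P(A)| = 2^|A| = 2^5 = 32

32


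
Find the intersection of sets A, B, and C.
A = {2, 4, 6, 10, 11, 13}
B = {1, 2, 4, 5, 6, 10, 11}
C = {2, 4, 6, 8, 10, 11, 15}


Set A = {2, 4, 6, 10, 11, 13}
Set B = {1, 2, 4, 5, 6, 10, 11}
Set C = {2, 4, 6, 8, 10, 11, 15}
First, A ∩ B = {2, 4, 6, 10, 11}
Then, (A ∩ B) ∩ C = {2, 4, 6, 10, 11}

{2, 4, 6, 10, 11}


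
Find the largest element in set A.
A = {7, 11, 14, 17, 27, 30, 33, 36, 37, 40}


Set A = {7, 11, 14, 17, 27, 30, 33, 36, 37, 40}
Elements in ascending order: 7, 11, 14, 17, 27, 30, 33, 36, 37, 40
The largest element is 40.

40


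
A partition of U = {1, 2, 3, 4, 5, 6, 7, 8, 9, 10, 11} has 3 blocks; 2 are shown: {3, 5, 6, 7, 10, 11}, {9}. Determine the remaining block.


U = {1, 2, 3, 4, 5, 6, 7, 8, 9, 10, 11}
Shown blocks: {3, 5, 6, 7, 10, 11}, {9}
A partition's blocks are pairwise disjoint and cover U, so the missing block = U \ (union of shown blocks).
Union of shown blocks: {3, 5, 6, 7, 9, 10, 11}
Missing block = U \ (union) = {1, 2, 4, 8}

{1, 2, 4, 8}


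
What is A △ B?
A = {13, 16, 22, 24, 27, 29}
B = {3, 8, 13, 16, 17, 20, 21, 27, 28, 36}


Set A = {13, 16, 22, 24, 27, 29}
Set B = {3, 8, 13, 16, 17, 20, 21, 27, 28, 36}
A △ B = (A \ B) ∪ (B \ A)
Elements in A but not B: {22, 24, 29}
Elements in B but not A: {3, 8, 17, 20, 21, 28, 36}
A △ B = {3, 8, 17, 20, 21, 22, 24, 28, 29, 36}

{3, 8, 17, 20, 21, 22, 24, 28, 29, 36}


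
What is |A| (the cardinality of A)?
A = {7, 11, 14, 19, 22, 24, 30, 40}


Set A = {7, 11, 14, 19, 22, 24, 30, 40}
Listing elements: 7, 11, 14, 19, 22, 24, 30, 40
Counting: 8 elements
|A| = 8

8


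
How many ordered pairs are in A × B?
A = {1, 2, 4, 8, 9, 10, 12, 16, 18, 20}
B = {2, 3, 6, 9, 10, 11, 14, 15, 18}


Set A = {1, 2, 4, 8, 9, 10, 12, 16, 18, 20} has 10 elements.
Set B = {2, 3, 6, 9, 10, 11, 14, 15, 18} has 9 elements.
|A × B| = |A| × |B| = 10 × 9 = 90

90


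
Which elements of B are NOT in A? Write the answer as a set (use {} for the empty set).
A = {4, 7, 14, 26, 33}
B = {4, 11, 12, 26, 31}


Set A = {4, 7, 14, 26, 33}
Set B = {4, 11, 12, 26, 31}
Check each element of B against A:
4 ∈ A, 11 ∉ A (include), 12 ∉ A (include), 26 ∈ A, 31 ∉ A (include)
Elements of B not in A: {11, 12, 31}

{11, 12, 31}


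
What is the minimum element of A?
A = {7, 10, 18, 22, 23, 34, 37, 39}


Set A = {7, 10, 18, 22, 23, 34, 37, 39}
Elements in ascending order: 7, 10, 18, 22, 23, 34, 37, 39
The smallest element is 7.

7


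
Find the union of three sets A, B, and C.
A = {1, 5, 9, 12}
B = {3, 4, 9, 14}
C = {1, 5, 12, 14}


Set A = {1, 5, 9, 12}
Set B = {3, 4, 9, 14}
Set C = {1, 5, 12, 14}
First, A ∪ B = {1, 3, 4, 5, 9, 12, 14}
Then, (A ∪ B) ∪ C = {1, 3, 4, 5, 9, 12, 14}

{1, 3, 4, 5, 9, 12, 14}


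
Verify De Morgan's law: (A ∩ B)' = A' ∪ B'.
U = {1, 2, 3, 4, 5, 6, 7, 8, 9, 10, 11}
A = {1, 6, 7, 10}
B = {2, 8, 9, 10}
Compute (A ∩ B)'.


U = {1, 2, 3, 4, 5, 6, 7, 8, 9, 10, 11}
A = {1, 6, 7, 10}, B = {2, 8, 9, 10}
A ∩ B = {10}
(A ∩ B)' = U \ (A ∩ B) = {1, 2, 3, 4, 5, 6, 7, 8, 9, 11}
Verification via A' ∪ B': A' = {2, 3, 4, 5, 8, 9, 11}, B' = {1, 3, 4, 5, 6, 7, 11}
A' ∪ B' = {1, 2, 3, 4, 5, 6, 7, 8, 9, 11} ✓

{1, 2, 3, 4, 5, 6, 7, 8, 9, 11}


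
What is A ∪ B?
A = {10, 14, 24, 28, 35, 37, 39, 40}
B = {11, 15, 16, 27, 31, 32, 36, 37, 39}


Set A = {10, 14, 24, 28, 35, 37, 39, 40}
Set B = {11, 15, 16, 27, 31, 32, 36, 37, 39}
A ∪ B includes all elements in either set.
Elements from A: {10, 14, 24, 28, 35, 37, 39, 40}
Elements from B not already included: {11, 15, 16, 27, 31, 32, 36}
A ∪ B = {10, 11, 14, 15, 16, 24, 27, 28, 31, 32, 35, 36, 37, 39, 40}

{10, 11, 14, 15, 16, 24, 27, 28, 31, 32, 35, 36, 37, 39, 40}


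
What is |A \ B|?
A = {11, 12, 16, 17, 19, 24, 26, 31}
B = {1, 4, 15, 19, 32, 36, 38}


Set A = {11, 12, 16, 17, 19, 24, 26, 31}
Set B = {1, 4, 15, 19, 32, 36, 38}
A \ B = {11, 12, 16, 17, 24, 26, 31}
|A \ B| = 7

7


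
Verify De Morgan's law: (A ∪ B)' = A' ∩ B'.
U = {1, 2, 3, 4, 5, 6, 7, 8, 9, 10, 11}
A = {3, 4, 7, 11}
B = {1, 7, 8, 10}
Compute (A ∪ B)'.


U = {1, 2, 3, 4, 5, 6, 7, 8, 9, 10, 11}
A = {3, 4, 7, 11}, B = {1, 7, 8, 10}
A ∪ B = {1, 3, 4, 7, 8, 10, 11}
(A ∪ B)' = U \ (A ∪ B) = {2, 5, 6, 9}
Verification via A' ∩ B': A' = {1, 2, 5, 6, 8, 9, 10}, B' = {2, 3, 4, 5, 6, 9, 11}
A' ∩ B' = {2, 5, 6, 9} ✓

{2, 5, 6, 9}


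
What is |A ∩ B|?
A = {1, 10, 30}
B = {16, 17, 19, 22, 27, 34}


Set A = {1, 10, 30}
Set B = {16, 17, 19, 22, 27, 34}
A ∩ B = {}
|A ∩ B| = 0

0


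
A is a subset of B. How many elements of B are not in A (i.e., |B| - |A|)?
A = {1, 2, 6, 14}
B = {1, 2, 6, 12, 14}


Set A = {1, 2, 6, 14}, |A| = 4
Set B = {1, 2, 6, 12, 14}, |B| = 5
Since A ⊆ B: B \ A = {12}
|B| - |A| = 5 - 4 = 1

1


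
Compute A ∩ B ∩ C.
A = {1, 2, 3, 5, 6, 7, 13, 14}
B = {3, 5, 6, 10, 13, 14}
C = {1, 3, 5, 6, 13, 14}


Set A = {1, 2, 3, 5, 6, 7, 13, 14}
Set B = {3, 5, 6, 10, 13, 14}
Set C = {1, 3, 5, 6, 13, 14}
First, A ∩ B = {3, 5, 6, 13, 14}
Then, (A ∩ B) ∩ C = {3, 5, 6, 13, 14}

{3, 5, 6, 13, 14}


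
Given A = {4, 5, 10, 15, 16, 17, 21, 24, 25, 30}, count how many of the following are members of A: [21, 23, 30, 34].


Set A = {4, 5, 10, 15, 16, 17, 21, 24, 25, 30}
Candidates: [21, 23, 30, 34]
Check each candidate:
21 ∈ A, 23 ∉ A, 30 ∈ A, 34 ∉ A
Count of candidates in A: 2

2


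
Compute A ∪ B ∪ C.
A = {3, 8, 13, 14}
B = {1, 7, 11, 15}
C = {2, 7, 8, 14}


Set A = {3, 8, 13, 14}
Set B = {1, 7, 11, 15}
Set C = {2, 7, 8, 14}
First, A ∪ B = {1, 3, 7, 8, 11, 13, 14, 15}
Then, (A ∪ B) ∪ C = {1, 2, 3, 7, 8, 11, 13, 14, 15}

{1, 2, 3, 7, 8, 11, 13, 14, 15}


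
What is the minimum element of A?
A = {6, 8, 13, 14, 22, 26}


Set A = {6, 8, 13, 14, 22, 26}
Elements in ascending order: 6, 8, 13, 14, 22, 26
The smallest element is 6.

6


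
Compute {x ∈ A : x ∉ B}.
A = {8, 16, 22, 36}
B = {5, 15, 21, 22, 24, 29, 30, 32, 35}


Set A = {8, 16, 22, 36}
Set B = {5, 15, 21, 22, 24, 29, 30, 32, 35}
Check each element of A against B:
8 ∉ B (include), 16 ∉ B (include), 22 ∈ B, 36 ∉ B (include)
Elements of A not in B: {8, 16, 36}

{8, 16, 36}


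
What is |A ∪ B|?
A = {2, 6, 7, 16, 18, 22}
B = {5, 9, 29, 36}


Set A = {2, 6, 7, 16, 18, 22}, |A| = 6
Set B = {5, 9, 29, 36}, |B| = 4
A ∩ B = {}, |A ∩ B| = 0
|A ∪ B| = |A| + |B| - |A ∩ B| = 6 + 4 - 0 = 10

10


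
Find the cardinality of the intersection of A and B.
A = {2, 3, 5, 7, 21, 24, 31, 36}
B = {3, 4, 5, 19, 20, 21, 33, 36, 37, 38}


Set A = {2, 3, 5, 7, 21, 24, 31, 36}
Set B = {3, 4, 5, 19, 20, 21, 33, 36, 37, 38}
A ∩ B = {3, 5, 21, 36}
|A ∩ B| = 4

4


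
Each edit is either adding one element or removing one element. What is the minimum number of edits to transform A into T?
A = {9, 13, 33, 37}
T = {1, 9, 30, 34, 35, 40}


Set A = {9, 13, 33, 37}
Set T = {1, 9, 30, 34, 35, 40}
Elements to remove from A (in A, not in T): {13, 33, 37} → 3 removals
Elements to add to A (in T, not in A): {1, 30, 34, 35, 40} → 5 additions
Total edits = 3 + 5 = 8

8


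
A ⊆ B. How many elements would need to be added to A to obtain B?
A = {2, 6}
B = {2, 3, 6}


Set A = {2, 6}, |A| = 2
Set B = {2, 3, 6}, |B| = 3
Since A ⊆ B: B \ A = {3}
|B| - |A| = 3 - 2 = 1

1


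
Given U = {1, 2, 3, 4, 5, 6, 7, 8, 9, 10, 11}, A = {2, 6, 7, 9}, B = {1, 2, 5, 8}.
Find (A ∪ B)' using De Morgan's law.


U = {1, 2, 3, 4, 5, 6, 7, 8, 9, 10, 11}
A = {2, 6, 7, 9}, B = {1, 2, 5, 8}
A ∪ B = {1, 2, 5, 6, 7, 8, 9}
(A ∪ B)' = U \ (A ∪ B) = {3, 4, 10, 11}
Verification via A' ∩ B': A' = {1, 3, 4, 5, 8, 10, 11}, B' = {3, 4, 6, 7, 9, 10, 11}
A' ∩ B' = {3, 4, 10, 11} ✓

{3, 4, 10, 11}


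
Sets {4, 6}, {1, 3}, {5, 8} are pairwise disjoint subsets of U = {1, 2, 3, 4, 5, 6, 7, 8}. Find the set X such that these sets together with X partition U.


U = {1, 2, 3, 4, 5, 6, 7, 8}
Shown blocks: {4, 6}, {1, 3}, {5, 8}
A partition's blocks are pairwise disjoint and cover U, so the missing block = U \ (union of shown blocks).
Union of shown blocks: {1, 3, 4, 5, 6, 8}
Missing block = U \ (union) = {2, 7}

{2, 7}


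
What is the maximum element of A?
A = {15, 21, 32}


Set A = {15, 21, 32}
Elements in ascending order: 15, 21, 32
The largest element is 32.

32


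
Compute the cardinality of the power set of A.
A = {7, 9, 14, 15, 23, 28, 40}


Set A = {7, 9, 14, 15, 23, 28, 40}
|A| = 7
The power set P(A) contains all subsets of A.
|P(A)| = 2^|A| = 2^7 = 128

128


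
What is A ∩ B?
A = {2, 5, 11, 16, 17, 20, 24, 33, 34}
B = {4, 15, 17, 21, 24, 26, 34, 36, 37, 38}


Set A = {2, 5, 11, 16, 17, 20, 24, 33, 34}
Set B = {4, 15, 17, 21, 24, 26, 34, 36, 37, 38}
A ∩ B includes only elements in both sets.
Check each element of A against B:
2 ✗, 5 ✗, 11 ✗, 16 ✗, 17 ✓, 20 ✗, 24 ✓, 33 ✗, 34 ✓
A ∩ B = {17, 24, 34}

{17, 24, 34}


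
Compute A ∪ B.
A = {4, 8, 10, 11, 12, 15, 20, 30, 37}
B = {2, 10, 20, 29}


Set A = {4, 8, 10, 11, 12, 15, 20, 30, 37}
Set B = {2, 10, 20, 29}
A ∪ B includes all elements in either set.
Elements from A: {4, 8, 10, 11, 12, 15, 20, 30, 37}
Elements from B not already included: {2, 29}
A ∪ B = {2, 4, 8, 10, 11, 12, 15, 20, 29, 30, 37}

{2, 4, 8, 10, 11, 12, 15, 20, 29, 30, 37}


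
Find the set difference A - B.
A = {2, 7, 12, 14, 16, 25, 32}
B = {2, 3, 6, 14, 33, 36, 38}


Set A = {2, 7, 12, 14, 16, 25, 32}
Set B = {2, 3, 6, 14, 33, 36, 38}
A \ B includes elements in A that are not in B.
Check each element of A:
2 (in B, remove), 7 (not in B, keep), 12 (not in B, keep), 14 (in B, remove), 16 (not in B, keep), 25 (not in B, keep), 32 (not in B, keep)
A \ B = {7, 12, 16, 25, 32}

{7, 12, 16, 25, 32}


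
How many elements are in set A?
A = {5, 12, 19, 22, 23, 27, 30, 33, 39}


Set A = {5, 12, 19, 22, 23, 27, 30, 33, 39}
Listing elements: 5, 12, 19, 22, 23, 27, 30, 33, 39
Counting: 9 elements
|A| = 9

9


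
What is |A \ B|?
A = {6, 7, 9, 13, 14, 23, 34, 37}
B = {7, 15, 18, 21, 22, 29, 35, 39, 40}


Set A = {6, 7, 9, 13, 14, 23, 34, 37}
Set B = {7, 15, 18, 21, 22, 29, 35, 39, 40}
A \ B = {6, 9, 13, 14, 23, 34, 37}
|A \ B| = 7

7


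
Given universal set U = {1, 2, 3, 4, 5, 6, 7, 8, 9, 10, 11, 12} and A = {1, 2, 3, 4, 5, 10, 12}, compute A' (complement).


Universal set U = {1, 2, 3, 4, 5, 6, 7, 8, 9, 10, 11, 12}
Set A = {1, 2, 3, 4, 5, 10, 12}
A' = U \ A = elements in U but not in A
Checking each element of U:
1 (in A, exclude), 2 (in A, exclude), 3 (in A, exclude), 4 (in A, exclude), 5 (in A, exclude), 6 (not in A, include), 7 (not in A, include), 8 (not in A, include), 9 (not in A, include), 10 (in A, exclude), 11 (not in A, include), 12 (in A, exclude)
A' = {6, 7, 8, 9, 11}

{6, 7, 8, 9, 11}


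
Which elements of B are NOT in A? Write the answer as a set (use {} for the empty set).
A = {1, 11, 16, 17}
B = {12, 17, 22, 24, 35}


Set A = {1, 11, 16, 17}
Set B = {12, 17, 22, 24, 35}
Check each element of B against A:
12 ∉ A (include), 17 ∈ A, 22 ∉ A (include), 24 ∉ A (include), 35 ∉ A (include)
Elements of B not in A: {12, 22, 24, 35}

{12, 22, 24, 35}


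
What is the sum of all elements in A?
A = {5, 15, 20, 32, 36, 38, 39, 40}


Set A = {5, 15, 20, 32, 36, 38, 39, 40}
Sum = 5 + 15 + 20 + 32 + 36 + 38 + 39 + 40 = 225

225


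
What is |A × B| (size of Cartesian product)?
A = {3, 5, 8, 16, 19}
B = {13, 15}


Set A = {3, 5, 8, 16, 19} has 5 elements.
Set B = {13, 15} has 2 elements.
|A × B| = |A| × |B| = 5 × 2 = 10

10


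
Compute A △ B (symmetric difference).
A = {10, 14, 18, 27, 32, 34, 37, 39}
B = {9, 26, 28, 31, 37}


Set A = {10, 14, 18, 27, 32, 34, 37, 39}
Set B = {9, 26, 28, 31, 37}
A △ B = (A \ B) ∪ (B \ A)
Elements in A but not B: {10, 14, 18, 27, 32, 34, 39}
Elements in B but not A: {9, 26, 28, 31}
A △ B = {9, 10, 14, 18, 26, 27, 28, 31, 32, 34, 39}

{9, 10, 14, 18, 26, 27, 28, 31, 32, 34, 39}


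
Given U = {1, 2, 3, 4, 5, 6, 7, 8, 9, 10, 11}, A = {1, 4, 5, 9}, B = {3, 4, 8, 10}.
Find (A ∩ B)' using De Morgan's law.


U = {1, 2, 3, 4, 5, 6, 7, 8, 9, 10, 11}
A = {1, 4, 5, 9}, B = {3, 4, 8, 10}
A ∩ B = {4}
(A ∩ B)' = U \ (A ∩ B) = {1, 2, 3, 5, 6, 7, 8, 9, 10, 11}
Verification via A' ∪ B': A' = {2, 3, 6, 7, 8, 10, 11}, B' = {1, 2, 5, 6, 7, 9, 11}
A' ∪ B' = {1, 2, 3, 5, 6, 7, 8, 9, 10, 11} ✓

{1, 2, 3, 5, 6, 7, 8, 9, 10, 11}


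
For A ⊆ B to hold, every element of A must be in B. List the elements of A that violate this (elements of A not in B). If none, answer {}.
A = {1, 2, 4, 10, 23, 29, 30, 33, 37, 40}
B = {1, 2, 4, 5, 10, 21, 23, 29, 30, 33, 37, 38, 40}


Set A = {1, 2, 4, 10, 23, 29, 30, 33, 37, 40}
Set B = {1, 2, 4, 5, 10, 21, 23, 29, 30, 33, 37, 38, 40}
Check each element of A against B:
1 ∈ B, 2 ∈ B, 4 ∈ B, 10 ∈ B, 23 ∈ B, 29 ∈ B, 30 ∈ B, 33 ∈ B, 37 ∈ B, 40 ∈ B
Elements of A not in B: {}

{}


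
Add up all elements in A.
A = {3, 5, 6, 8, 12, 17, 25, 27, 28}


Set A = {3, 5, 6, 8, 12, 17, 25, 27, 28}
Sum = 3 + 5 + 6 + 8 + 12 + 17 + 25 + 27 + 28 = 131

131


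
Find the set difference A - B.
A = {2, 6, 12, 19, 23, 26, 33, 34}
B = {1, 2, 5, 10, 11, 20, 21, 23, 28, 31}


Set A = {2, 6, 12, 19, 23, 26, 33, 34}
Set B = {1, 2, 5, 10, 11, 20, 21, 23, 28, 31}
A \ B includes elements in A that are not in B.
Check each element of A:
2 (in B, remove), 6 (not in B, keep), 12 (not in B, keep), 19 (not in B, keep), 23 (in B, remove), 26 (not in B, keep), 33 (not in B, keep), 34 (not in B, keep)
A \ B = {6, 12, 19, 26, 33, 34}

{6, 12, 19, 26, 33, 34}


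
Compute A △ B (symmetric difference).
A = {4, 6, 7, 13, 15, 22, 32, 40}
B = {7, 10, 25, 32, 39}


Set A = {4, 6, 7, 13, 15, 22, 32, 40}
Set B = {7, 10, 25, 32, 39}
A △ B = (A \ B) ∪ (B \ A)
Elements in A but not B: {4, 6, 13, 15, 22, 40}
Elements in B but not A: {10, 25, 39}
A △ B = {4, 6, 10, 13, 15, 22, 25, 39, 40}

{4, 6, 10, 13, 15, 22, 25, 39, 40}


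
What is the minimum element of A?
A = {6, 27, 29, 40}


Set A = {6, 27, 29, 40}
Elements in ascending order: 6, 27, 29, 40
The smallest element is 6.

6


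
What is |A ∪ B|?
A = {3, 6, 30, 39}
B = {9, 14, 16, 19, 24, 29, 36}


Set A = {3, 6, 30, 39}, |A| = 4
Set B = {9, 14, 16, 19, 24, 29, 36}, |B| = 7
A ∩ B = {}, |A ∩ B| = 0
|A ∪ B| = |A| + |B| - |A ∩ B| = 4 + 7 - 0 = 11

11


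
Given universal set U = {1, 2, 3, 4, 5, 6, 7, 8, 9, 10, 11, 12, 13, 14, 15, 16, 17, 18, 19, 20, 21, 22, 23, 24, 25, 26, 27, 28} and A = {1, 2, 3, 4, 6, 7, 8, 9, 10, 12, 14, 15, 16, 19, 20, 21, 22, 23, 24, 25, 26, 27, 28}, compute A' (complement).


Universal set U = {1, 2, 3, 4, 5, 6, 7, 8, 9, 10, 11, 12, 13, 14, 15, 16, 17, 18, 19, 20, 21, 22, 23, 24, 25, 26, 27, 28}
Set A = {1, 2, 3, 4, 6, 7, 8, 9, 10, 12, 14, 15, 16, 19, 20, 21, 22, 23, 24, 25, 26, 27, 28}
A' = U \ A = elements in U but not in A
Checking each element of U:
1 (in A, exclude), 2 (in A, exclude), 3 (in A, exclude), 4 (in A, exclude), 5 (not in A, include), 6 (in A, exclude), 7 (in A, exclude), 8 (in A, exclude), 9 (in A, exclude), 10 (in A, exclude), 11 (not in A, include), 12 (in A, exclude), 13 (not in A, include), 14 (in A, exclude), 15 (in A, exclude), 16 (in A, exclude), 17 (not in A, include), 18 (not in A, include), 19 (in A, exclude), 20 (in A, exclude), 21 (in A, exclude), 22 (in A, exclude), 23 (in A, exclude), 24 (in A, exclude), 25 (in A, exclude), 26 (in A, exclude), 27 (in A, exclude), 28 (in A, exclude)
A' = {5, 11, 13, 17, 18}

{5, 11, 13, 17, 18}


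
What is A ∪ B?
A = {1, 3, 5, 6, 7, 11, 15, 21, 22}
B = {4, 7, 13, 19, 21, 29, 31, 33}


Set A = {1, 3, 5, 6, 7, 11, 15, 21, 22}
Set B = {4, 7, 13, 19, 21, 29, 31, 33}
A ∪ B includes all elements in either set.
Elements from A: {1, 3, 5, 6, 7, 11, 15, 21, 22}
Elements from B not already included: {4, 13, 19, 29, 31, 33}
A ∪ B = {1, 3, 4, 5, 6, 7, 11, 13, 15, 19, 21, 22, 29, 31, 33}

{1, 3, 4, 5, 6, 7, 11, 13, 15, 19, 21, 22, 29, 31, 33}


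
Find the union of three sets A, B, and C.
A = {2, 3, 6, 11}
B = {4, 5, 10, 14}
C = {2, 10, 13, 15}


Set A = {2, 3, 6, 11}
Set B = {4, 5, 10, 14}
Set C = {2, 10, 13, 15}
First, A ∪ B = {2, 3, 4, 5, 6, 10, 11, 14}
Then, (A ∪ B) ∪ C = {2, 3, 4, 5, 6, 10, 11, 13, 14, 15}

{2, 3, 4, 5, 6, 10, 11, 13, 14, 15}


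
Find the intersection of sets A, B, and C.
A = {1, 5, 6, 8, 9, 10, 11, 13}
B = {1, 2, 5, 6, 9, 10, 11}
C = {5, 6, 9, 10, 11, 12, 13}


Set A = {1, 5, 6, 8, 9, 10, 11, 13}
Set B = {1, 2, 5, 6, 9, 10, 11}
Set C = {5, 6, 9, 10, 11, 12, 13}
First, A ∩ B = {1, 5, 6, 9, 10, 11}
Then, (A ∩ B) ∩ C = {5, 6, 9, 10, 11}

{5, 6, 9, 10, 11}


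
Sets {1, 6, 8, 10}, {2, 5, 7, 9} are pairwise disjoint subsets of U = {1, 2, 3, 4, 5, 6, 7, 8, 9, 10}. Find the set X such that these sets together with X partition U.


U = {1, 2, 3, 4, 5, 6, 7, 8, 9, 10}
Shown blocks: {1, 6, 8, 10}, {2, 5, 7, 9}
A partition's blocks are pairwise disjoint and cover U, so the missing block = U \ (union of shown blocks).
Union of shown blocks: {1, 2, 5, 6, 7, 8, 9, 10}
Missing block = U \ (union) = {3, 4}

{3, 4}


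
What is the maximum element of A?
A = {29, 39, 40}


Set A = {29, 39, 40}
Elements in ascending order: 29, 39, 40
The largest element is 40.

40


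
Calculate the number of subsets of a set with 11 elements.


The set has 11 elements.
The power set contains all possible subsets.
|P(A)| = 2^|A| = 2^11 = 2048

2048


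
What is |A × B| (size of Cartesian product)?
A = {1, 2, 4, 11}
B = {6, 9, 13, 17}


Set A = {1, 2, 4, 11} has 4 elements.
Set B = {6, 9, 13, 17} has 4 elements.
|A × B| = |A| × |B| = 4 × 4 = 16

16


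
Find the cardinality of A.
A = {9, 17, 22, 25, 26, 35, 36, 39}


Set A = {9, 17, 22, 25, 26, 35, 36, 39}
Listing elements: 9, 17, 22, 25, 26, 35, 36, 39
Counting: 8 elements
|A| = 8

8


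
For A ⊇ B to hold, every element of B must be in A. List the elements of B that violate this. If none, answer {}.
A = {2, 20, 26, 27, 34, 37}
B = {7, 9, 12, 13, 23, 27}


Set A = {2, 20, 26, 27, 34, 37}
Set B = {7, 9, 12, 13, 23, 27}
Check each element of B against A:
7 ∉ A (include), 9 ∉ A (include), 12 ∉ A (include), 13 ∉ A (include), 23 ∉ A (include), 27 ∈ A
Elements of B not in A: {7, 9, 12, 13, 23}

{7, 9, 12, 13, 23}


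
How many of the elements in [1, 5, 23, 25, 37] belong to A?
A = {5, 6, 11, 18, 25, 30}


Set A = {5, 6, 11, 18, 25, 30}
Candidates: [1, 5, 23, 25, 37]
Check each candidate:
1 ∉ A, 5 ∈ A, 23 ∉ A, 25 ∈ A, 37 ∉ A
Count of candidates in A: 2

2


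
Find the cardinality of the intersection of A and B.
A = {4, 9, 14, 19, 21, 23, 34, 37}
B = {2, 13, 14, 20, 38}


Set A = {4, 9, 14, 19, 21, 23, 34, 37}
Set B = {2, 13, 14, 20, 38}
A ∩ B = {14}
|A ∩ B| = 1

1


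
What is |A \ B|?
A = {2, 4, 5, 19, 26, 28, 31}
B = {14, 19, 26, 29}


Set A = {2, 4, 5, 19, 26, 28, 31}
Set B = {14, 19, 26, 29}
A \ B = {2, 4, 5, 28, 31}
|A \ B| = 5

5


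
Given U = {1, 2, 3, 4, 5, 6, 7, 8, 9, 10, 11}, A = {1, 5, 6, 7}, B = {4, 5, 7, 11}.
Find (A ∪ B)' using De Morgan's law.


U = {1, 2, 3, 4, 5, 6, 7, 8, 9, 10, 11}
A = {1, 5, 6, 7}, B = {4, 5, 7, 11}
A ∪ B = {1, 4, 5, 6, 7, 11}
(A ∪ B)' = U \ (A ∪ B) = {2, 3, 8, 9, 10}
Verification via A' ∩ B': A' = {2, 3, 4, 8, 9, 10, 11}, B' = {1, 2, 3, 6, 8, 9, 10}
A' ∩ B' = {2, 3, 8, 9, 10} ✓

{2, 3, 8, 9, 10}


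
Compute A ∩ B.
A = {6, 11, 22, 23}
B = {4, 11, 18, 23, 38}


Set A = {6, 11, 22, 23}
Set B = {4, 11, 18, 23, 38}
A ∩ B includes only elements in both sets.
Check each element of A against B:
6 ✗, 11 ✓, 22 ✗, 23 ✓
A ∩ B = {11, 23}

{11, 23}


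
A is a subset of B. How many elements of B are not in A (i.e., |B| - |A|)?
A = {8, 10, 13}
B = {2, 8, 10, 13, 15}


Set A = {8, 10, 13}, |A| = 3
Set B = {2, 8, 10, 13, 15}, |B| = 5
Since A ⊆ B: B \ A = {2, 15}
|B| - |A| = 5 - 3 = 2

2


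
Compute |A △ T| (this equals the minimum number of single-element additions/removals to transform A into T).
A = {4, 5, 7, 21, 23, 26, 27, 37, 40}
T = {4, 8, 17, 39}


Set A = {4, 5, 7, 21, 23, 26, 27, 37, 40}
Set T = {4, 8, 17, 39}
Elements to remove from A (in A, not in T): {5, 7, 21, 23, 26, 27, 37, 40} → 8 removals
Elements to add to A (in T, not in A): {8, 17, 39} → 3 additions
Total edits = 8 + 3 = 11

11


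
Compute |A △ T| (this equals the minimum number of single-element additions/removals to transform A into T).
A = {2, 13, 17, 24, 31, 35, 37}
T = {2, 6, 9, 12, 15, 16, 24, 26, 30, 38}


Set A = {2, 13, 17, 24, 31, 35, 37}
Set T = {2, 6, 9, 12, 15, 16, 24, 26, 30, 38}
Elements to remove from A (in A, not in T): {13, 17, 31, 35, 37} → 5 removals
Elements to add to A (in T, not in A): {6, 9, 12, 15, 16, 26, 30, 38} → 8 additions
Total edits = 5 + 8 = 13

13


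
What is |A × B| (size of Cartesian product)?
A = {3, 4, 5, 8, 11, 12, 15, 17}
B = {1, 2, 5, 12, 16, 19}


Set A = {3, 4, 5, 8, 11, 12, 15, 17} has 8 elements.
Set B = {1, 2, 5, 12, 16, 19} has 6 elements.
|A × B| = |A| × |B| = 8 × 6 = 48

48


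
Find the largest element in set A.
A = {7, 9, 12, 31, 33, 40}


Set A = {7, 9, 12, 31, 33, 40}
Elements in ascending order: 7, 9, 12, 31, 33, 40
The largest element is 40.

40


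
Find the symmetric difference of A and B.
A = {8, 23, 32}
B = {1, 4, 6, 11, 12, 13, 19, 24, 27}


Set A = {8, 23, 32}
Set B = {1, 4, 6, 11, 12, 13, 19, 24, 27}
A △ B = (A \ B) ∪ (B \ A)
Elements in A but not B: {8, 23, 32}
Elements in B but not A: {1, 4, 6, 11, 12, 13, 19, 24, 27}
A △ B = {1, 4, 6, 8, 11, 12, 13, 19, 23, 24, 27, 32}

{1, 4, 6, 8, 11, 12, 13, 19, 23, 24, 27, 32}


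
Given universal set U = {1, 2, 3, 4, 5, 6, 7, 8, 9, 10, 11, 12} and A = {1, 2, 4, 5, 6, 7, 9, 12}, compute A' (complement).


Universal set U = {1, 2, 3, 4, 5, 6, 7, 8, 9, 10, 11, 12}
Set A = {1, 2, 4, 5, 6, 7, 9, 12}
A' = U \ A = elements in U but not in A
Checking each element of U:
1 (in A, exclude), 2 (in A, exclude), 3 (not in A, include), 4 (in A, exclude), 5 (in A, exclude), 6 (in A, exclude), 7 (in A, exclude), 8 (not in A, include), 9 (in A, exclude), 10 (not in A, include), 11 (not in A, include), 12 (in A, exclude)
A' = {3, 8, 10, 11}

{3, 8, 10, 11}


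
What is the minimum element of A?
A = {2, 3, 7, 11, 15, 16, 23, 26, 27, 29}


Set A = {2, 3, 7, 11, 15, 16, 23, 26, 27, 29}
Elements in ascending order: 2, 3, 7, 11, 15, 16, 23, 26, 27, 29
The smallest element is 2.

2


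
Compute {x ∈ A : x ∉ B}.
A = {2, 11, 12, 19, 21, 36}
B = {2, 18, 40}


Set A = {2, 11, 12, 19, 21, 36}
Set B = {2, 18, 40}
Check each element of A against B:
2 ∈ B, 11 ∉ B (include), 12 ∉ B (include), 19 ∉ B (include), 21 ∉ B (include), 36 ∉ B (include)
Elements of A not in B: {11, 12, 19, 21, 36}

{11, 12, 19, 21, 36}


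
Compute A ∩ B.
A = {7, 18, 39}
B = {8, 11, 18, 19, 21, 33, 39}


Set A = {7, 18, 39}
Set B = {8, 11, 18, 19, 21, 33, 39}
A ∩ B includes only elements in both sets.
Check each element of A against B:
7 ✗, 18 ✓, 39 ✓
A ∩ B = {18, 39}

{18, 39}


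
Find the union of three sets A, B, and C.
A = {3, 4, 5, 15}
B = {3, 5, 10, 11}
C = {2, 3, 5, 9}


Set A = {3, 4, 5, 15}
Set B = {3, 5, 10, 11}
Set C = {2, 3, 5, 9}
First, A ∪ B = {3, 4, 5, 10, 11, 15}
Then, (A ∪ B) ∪ C = {2, 3, 4, 5, 9, 10, 11, 15}

{2, 3, 4, 5, 9, 10, 11, 15}


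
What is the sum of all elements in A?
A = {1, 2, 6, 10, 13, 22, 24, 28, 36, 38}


Set A = {1, 2, 6, 10, 13, 22, 24, 28, 36, 38}
Sum = 1 + 2 + 6 + 10 + 13 + 22 + 24 + 28 + 36 + 38 = 180

180


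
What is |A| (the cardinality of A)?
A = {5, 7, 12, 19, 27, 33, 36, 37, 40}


Set A = {5, 7, 12, 19, 27, 33, 36, 37, 40}
Listing elements: 5, 7, 12, 19, 27, 33, 36, 37, 40
Counting: 9 elements
|A| = 9

9


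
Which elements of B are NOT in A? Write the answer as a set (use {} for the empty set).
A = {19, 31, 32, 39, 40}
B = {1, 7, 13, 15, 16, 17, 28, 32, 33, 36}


Set A = {19, 31, 32, 39, 40}
Set B = {1, 7, 13, 15, 16, 17, 28, 32, 33, 36}
Check each element of B against A:
1 ∉ A (include), 7 ∉ A (include), 13 ∉ A (include), 15 ∉ A (include), 16 ∉ A (include), 17 ∉ A (include), 28 ∉ A (include), 32 ∈ A, 33 ∉ A (include), 36 ∉ A (include)
Elements of B not in A: {1, 7, 13, 15, 16, 17, 28, 33, 36}

{1, 7, 13, 15, 16, 17, 28, 33, 36}
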